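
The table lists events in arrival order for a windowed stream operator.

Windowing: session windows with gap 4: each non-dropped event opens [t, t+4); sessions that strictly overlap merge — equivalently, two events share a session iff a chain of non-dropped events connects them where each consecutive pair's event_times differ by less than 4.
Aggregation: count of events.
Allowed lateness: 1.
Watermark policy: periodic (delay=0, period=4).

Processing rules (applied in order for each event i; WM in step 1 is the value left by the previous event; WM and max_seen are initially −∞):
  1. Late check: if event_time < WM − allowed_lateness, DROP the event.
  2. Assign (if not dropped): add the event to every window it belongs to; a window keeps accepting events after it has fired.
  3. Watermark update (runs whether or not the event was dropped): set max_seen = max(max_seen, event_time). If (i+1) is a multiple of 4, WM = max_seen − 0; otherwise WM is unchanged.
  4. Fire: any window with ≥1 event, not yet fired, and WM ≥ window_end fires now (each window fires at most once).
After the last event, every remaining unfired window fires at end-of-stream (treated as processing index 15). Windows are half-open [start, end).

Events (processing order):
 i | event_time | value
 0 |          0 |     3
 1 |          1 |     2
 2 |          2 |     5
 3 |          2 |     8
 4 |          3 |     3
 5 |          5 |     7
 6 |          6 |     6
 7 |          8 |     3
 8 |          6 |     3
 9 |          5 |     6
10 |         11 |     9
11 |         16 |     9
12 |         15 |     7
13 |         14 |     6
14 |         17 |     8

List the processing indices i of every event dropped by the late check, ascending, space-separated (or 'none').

8 9 13

i=0 t=0 v=3: → [0,4); WM=−∞
i=1 t=1 v=2: → [0,5); WM=−∞
i=2 t=2 v=5: → [0,6); WM=−∞
i=3 t=2 v=8: → [0,6); WM=2
i=4 t=3 v=3: → [0,7); WM=2
i=5 t=5 v=7: → [0,9); WM=2
i=6 t=6 v=6: → [0,10); WM=2
i=7 t=8 v=3: → [0,12); WM=8
i=8 t=6 v=3: DROP (t<8-1); WM=8
i=9 t=5 v=6: DROP (t<8-1); WM=8
i=10 t=11 v=9: → [0,15); WM=8
i=11 t=16 v=9: → [16,20); WM=16
i=12 t=15 v=7: → [15,20); WM=16
i=13 t=14 v=6: DROP (t<16-1); WM=16
i=14 t=17 v=8: → [15,21); WM=16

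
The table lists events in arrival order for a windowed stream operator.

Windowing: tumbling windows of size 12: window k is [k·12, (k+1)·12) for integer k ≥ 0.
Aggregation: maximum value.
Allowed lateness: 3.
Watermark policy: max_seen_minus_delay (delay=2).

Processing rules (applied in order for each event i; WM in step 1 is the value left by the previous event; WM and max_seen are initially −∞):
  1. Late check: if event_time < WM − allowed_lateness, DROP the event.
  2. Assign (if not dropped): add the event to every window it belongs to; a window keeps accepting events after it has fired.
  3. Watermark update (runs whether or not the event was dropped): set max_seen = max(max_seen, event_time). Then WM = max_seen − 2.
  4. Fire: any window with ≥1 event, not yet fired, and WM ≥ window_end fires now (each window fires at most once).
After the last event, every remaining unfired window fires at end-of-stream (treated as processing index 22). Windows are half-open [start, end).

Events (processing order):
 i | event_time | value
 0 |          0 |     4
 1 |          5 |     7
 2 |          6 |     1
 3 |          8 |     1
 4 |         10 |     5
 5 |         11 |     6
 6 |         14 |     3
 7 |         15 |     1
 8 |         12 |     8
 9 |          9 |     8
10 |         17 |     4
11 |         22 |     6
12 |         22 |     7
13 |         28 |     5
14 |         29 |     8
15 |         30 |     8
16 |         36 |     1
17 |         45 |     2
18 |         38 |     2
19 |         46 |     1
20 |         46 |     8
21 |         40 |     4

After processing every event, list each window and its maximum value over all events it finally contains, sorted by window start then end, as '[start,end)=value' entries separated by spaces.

[0,12)=7 [12,24)=8 [24,36)=8 [36,48)=8

i=0 t=0 v=4: → [0,12); WM=-2
i=1 t=5 v=7: → [0,12); WM=3
i=2 t=6 v=1: → [0,12); WM=4
i=3 t=8 v=1: → [0,12); WM=6
i=4 t=10 v=5: → [0,12); WM=8
i=5 t=11 v=6: → [0,12); WM=9
i=6 t=14 v=3: → [12,24); WM=12; [0,12) fires=7
i=7 t=15 v=1: → [12,24); WM=13
i=8 t=12 v=8: → [12,24); WM=13
i=9 t=9 v=8: DROP (t<13-3); WM=13
i=10 t=17 v=4: → [12,24); WM=15
i=11 t=22 v=6: → [12,24); WM=20
i=12 t=22 v=7: → [12,24); WM=20
i=13 t=28 v=5: → [24,36); WM=26; [12,24) fires=8
i=14 t=29 v=8: → [24,36); WM=27
i=15 t=30 v=8: → [24,36); WM=28
i=16 t=36 v=1: → [36,48); WM=34
i=17 t=45 v=2: → [36,48); WM=43; [24,36) fires=8
i=18 t=38 v=2: DROP (t<43-3); WM=43
i=19 t=46 v=1: → [36,48); WM=44
i=20 t=46 v=8: → [36,48); WM=44
i=21 t=40 v=4: DROP (t<44-3); WM=44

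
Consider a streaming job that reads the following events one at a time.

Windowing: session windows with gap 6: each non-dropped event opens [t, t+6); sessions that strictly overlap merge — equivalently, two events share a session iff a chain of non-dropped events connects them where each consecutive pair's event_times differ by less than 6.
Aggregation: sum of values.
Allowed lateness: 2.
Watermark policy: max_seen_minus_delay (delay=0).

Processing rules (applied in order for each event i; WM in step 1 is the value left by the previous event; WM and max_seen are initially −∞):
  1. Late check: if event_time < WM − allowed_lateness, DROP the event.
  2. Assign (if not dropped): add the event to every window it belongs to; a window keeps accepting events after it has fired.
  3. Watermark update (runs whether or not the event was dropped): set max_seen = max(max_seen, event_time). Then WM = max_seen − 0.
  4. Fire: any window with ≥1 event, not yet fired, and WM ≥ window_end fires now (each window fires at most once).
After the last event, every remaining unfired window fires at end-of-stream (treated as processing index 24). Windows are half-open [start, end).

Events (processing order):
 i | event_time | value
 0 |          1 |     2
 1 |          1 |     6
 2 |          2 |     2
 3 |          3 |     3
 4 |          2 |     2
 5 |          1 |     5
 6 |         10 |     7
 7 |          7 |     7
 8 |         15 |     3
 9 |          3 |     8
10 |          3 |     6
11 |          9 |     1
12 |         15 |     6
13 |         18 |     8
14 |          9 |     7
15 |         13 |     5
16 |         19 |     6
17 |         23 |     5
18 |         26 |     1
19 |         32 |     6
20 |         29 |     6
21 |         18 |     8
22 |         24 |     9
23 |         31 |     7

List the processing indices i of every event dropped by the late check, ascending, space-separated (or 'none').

i=0 t=1 v=2: → [1,7); WM=1
i=1 t=1 v=6: → [1,7); WM=1
i=2 t=2 v=2: → [1,8); WM=2
i=3 t=3 v=3: → [1,9); WM=3
i=4 t=2 v=2: → [1,9); WM=3
i=5 t=1 v=5: → [1,9); WM=3
i=6 t=10 v=7: → [10,16); WM=10
i=7 t=7 v=7: DROP (t<10-2); WM=10
i=8 t=15 v=3: → [10,21); WM=15
i=9 t=3 v=8: DROP (t<15-2); WM=15
i=10 t=3 v=6: DROP (t<15-2); WM=15
i=11 t=9 v=1: DROP (t<15-2); WM=15
i=12 t=15 v=6: → [10,21); WM=15
i=13 t=18 v=8: → [10,24); WM=18
i=14 t=9 v=7: DROP (t<18-2); WM=18
i=15 t=13 v=5: DROP (t<18-2); WM=18
i=16 t=19 v=6: → [10,25); WM=19
i=17 t=23 v=5: → [10,29); WM=23
i=18 t=26 v=1: → [10,32); WM=26
i=19 t=32 v=6: → [32,38); WM=32
i=20 t=29 v=6: DROP (t<32-2); WM=32
i=21 t=18 v=8: DROP (t<32-2); WM=32
i=22 t=24 v=9: DROP (t<32-2); WM=32
i=23 t=31 v=7: → [10,38); WM=32

7 9 10 11 14 15 20 21 22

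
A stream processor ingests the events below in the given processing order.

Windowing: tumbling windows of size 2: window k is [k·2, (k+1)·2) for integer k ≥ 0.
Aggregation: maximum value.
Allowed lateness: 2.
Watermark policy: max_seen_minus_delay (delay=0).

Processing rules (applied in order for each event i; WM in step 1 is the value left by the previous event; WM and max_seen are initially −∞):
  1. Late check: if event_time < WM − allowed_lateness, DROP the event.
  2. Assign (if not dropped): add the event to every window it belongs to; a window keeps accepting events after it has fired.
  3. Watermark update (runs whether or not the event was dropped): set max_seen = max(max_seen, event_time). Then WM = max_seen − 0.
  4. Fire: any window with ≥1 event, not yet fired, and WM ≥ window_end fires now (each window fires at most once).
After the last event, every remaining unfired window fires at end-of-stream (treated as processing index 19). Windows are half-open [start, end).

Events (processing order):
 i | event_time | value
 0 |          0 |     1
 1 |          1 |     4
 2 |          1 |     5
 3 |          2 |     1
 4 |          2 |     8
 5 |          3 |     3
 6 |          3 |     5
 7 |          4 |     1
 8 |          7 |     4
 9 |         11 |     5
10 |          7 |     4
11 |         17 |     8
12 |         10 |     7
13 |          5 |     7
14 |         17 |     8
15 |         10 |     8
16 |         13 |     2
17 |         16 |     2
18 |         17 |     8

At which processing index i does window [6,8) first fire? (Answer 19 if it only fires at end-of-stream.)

9

i=0 t=0 v=1: → [0,2); WM=0
i=1 t=1 v=4: → [0,2); WM=1
i=2 t=1 v=5: → [0,2); WM=1
i=3 t=2 v=1: → [2,4); WM=2; [0,2) fires=5
i=4 t=2 v=8: → [2,4); WM=2
i=5 t=3 v=3: → [2,4); WM=3
i=6 t=3 v=5: → [2,4); WM=3
i=7 t=4 v=1: → [4,6); WM=4; [2,4) fires=8
i=8 t=7 v=4: → [6,8); WM=7; [4,6) fires=1
i=9 t=11 v=5: → [10,12); WM=11; [6,8) fires=4
i=10 t=7 v=4: DROP (t<11-2); WM=11
i=11 t=17 v=8: → [16,18); WM=17; [10,12) fires=5
i=12 t=10 v=7: DROP (t<17-2); WM=17
i=13 t=5 v=7: DROP (t<17-2); WM=17
i=14 t=17 v=8: → [16,18); WM=17
i=15 t=10 v=8: DROP (t<17-2); WM=17
i=16 t=13 v=2: DROP (t<17-2); WM=17
i=17 t=16 v=2: → [16,18); WM=17
i=18 t=17 v=8: → [16,18); WM=17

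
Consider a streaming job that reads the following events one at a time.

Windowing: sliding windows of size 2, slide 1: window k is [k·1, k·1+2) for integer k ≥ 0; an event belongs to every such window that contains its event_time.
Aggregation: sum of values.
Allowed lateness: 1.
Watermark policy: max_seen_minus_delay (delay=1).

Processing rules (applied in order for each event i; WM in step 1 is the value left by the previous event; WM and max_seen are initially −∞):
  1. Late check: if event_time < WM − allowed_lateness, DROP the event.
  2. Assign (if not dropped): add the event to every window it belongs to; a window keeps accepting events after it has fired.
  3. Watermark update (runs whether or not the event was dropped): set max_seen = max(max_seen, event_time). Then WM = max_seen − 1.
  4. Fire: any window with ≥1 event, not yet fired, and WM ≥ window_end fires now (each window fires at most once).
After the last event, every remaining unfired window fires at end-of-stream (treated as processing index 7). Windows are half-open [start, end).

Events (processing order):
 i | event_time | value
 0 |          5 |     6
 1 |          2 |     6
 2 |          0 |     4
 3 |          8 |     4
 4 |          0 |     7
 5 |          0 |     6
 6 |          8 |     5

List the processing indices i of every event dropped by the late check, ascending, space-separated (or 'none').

1 2 4 5

i=0 t=5 v=6: → [5,7),[4,6); WM=4
i=1 t=2 v=6: DROP (t<4-1); WM=4
i=2 t=0 v=4: DROP (t<4-1); WM=4
i=3 t=8 v=4: → [8,10),[7,9); WM=7; [4,6) fires=6 [5,7) fires=6
i=4 t=0 v=7: DROP (t<7-1); WM=7
i=5 t=0 v=6: DROP (t<7-1); WM=7
i=6 t=8 v=5: → [8,10),[7,9); WM=7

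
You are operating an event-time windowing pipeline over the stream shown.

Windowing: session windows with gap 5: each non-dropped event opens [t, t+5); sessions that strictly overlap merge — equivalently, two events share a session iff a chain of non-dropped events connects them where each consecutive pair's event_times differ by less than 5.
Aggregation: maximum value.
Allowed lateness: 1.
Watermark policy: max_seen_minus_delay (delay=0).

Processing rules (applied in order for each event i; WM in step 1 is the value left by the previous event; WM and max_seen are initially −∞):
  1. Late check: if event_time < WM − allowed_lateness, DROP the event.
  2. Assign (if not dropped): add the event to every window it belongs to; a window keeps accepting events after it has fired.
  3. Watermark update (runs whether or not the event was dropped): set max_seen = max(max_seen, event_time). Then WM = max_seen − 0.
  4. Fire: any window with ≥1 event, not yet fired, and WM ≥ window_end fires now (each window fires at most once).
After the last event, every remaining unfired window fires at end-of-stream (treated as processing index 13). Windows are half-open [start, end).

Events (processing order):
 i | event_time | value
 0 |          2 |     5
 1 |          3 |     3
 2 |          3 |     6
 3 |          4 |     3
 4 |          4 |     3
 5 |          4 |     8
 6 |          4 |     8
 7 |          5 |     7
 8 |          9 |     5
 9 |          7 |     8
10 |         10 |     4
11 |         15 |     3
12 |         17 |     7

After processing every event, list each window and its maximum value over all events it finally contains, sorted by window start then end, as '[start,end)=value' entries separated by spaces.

[2,15)=8 [15,22)=7

i=0 t=2 v=5: → [2,7); WM=2
i=1 t=3 v=3: → [2,8); WM=3
i=2 t=3 v=6: → [2,8); WM=3
i=3 t=4 v=3: → [2,9); WM=4
i=4 t=4 v=3: → [2,9); WM=4
i=5 t=4 v=8: → [2,9); WM=4
i=6 t=4 v=8: → [2,9); WM=4
i=7 t=5 v=7: → [2,10); WM=5
i=8 t=9 v=5: → [2,14); WM=9
i=9 t=7 v=8: DROP (t<9-1); WM=9
i=10 t=10 v=4: → [2,15); WM=10
i=11 t=15 v=3: → [15,20); WM=15
i=12 t=17 v=7: → [15,22); WM=17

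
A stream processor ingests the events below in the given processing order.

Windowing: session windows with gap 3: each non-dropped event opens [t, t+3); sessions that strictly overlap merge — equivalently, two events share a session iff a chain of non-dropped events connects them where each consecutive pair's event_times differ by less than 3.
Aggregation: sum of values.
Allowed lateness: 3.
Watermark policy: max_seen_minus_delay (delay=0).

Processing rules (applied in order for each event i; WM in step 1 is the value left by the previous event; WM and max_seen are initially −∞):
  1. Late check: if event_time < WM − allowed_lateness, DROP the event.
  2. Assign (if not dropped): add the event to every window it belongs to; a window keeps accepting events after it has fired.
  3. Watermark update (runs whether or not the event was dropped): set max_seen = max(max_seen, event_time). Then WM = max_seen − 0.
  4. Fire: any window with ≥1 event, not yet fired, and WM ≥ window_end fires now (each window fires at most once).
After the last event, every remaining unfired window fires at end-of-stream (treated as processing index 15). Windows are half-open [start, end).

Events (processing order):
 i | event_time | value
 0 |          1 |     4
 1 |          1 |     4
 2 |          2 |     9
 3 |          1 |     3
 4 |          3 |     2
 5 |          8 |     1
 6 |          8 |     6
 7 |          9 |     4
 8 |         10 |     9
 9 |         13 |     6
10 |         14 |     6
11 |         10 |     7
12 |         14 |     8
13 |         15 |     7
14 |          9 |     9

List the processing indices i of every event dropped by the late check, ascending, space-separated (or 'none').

i=0 t=1 v=4: → [1,4); WM=1
i=1 t=1 v=4: → [1,4); WM=1
i=2 t=2 v=9: → [1,5); WM=2
i=3 t=1 v=3: → [1,5); WM=2
i=4 t=3 v=2: → [1,6); WM=3
i=5 t=8 v=1: → [8,11); WM=8
i=6 t=8 v=6: → [8,11); WM=8
i=7 t=9 v=4: → [8,12); WM=9
i=8 t=10 v=9: → [8,13); WM=10
i=9 t=13 v=6: → [13,16); WM=13
i=10 t=14 v=6: → [13,17); WM=14
i=11 t=10 v=7: DROP (t<14-3); WM=14
i=12 t=14 v=8: → [13,17); WM=14
i=13 t=15 v=7: → [13,18); WM=15
i=14 t=9 v=9: DROP (t<15-3); WM=15

11 14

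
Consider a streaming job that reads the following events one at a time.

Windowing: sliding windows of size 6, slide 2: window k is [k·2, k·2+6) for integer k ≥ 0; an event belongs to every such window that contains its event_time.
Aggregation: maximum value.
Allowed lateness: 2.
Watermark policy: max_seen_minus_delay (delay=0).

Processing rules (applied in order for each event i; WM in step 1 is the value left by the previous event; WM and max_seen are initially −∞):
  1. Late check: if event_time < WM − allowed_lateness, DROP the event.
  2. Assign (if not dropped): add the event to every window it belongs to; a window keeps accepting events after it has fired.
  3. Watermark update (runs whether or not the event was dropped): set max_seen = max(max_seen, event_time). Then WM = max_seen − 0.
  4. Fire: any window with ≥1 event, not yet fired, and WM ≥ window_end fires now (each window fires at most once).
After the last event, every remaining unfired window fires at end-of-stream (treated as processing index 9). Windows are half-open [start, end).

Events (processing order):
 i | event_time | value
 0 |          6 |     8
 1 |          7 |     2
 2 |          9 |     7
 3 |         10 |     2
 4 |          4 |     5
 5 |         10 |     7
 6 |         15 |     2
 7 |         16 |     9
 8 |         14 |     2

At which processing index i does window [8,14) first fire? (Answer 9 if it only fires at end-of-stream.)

6

i=0 t=6 v=8: → [6,12),[4,10),[2,8); WM=6
i=1 t=7 v=2: → [6,12),[4,10),[2,8); WM=7
i=2 t=9 v=7: → [8,14),[6,12),[4,10); WM=9; [2,8) fires=8
i=3 t=10 v=2: → [10,16),[8,14),[6,12); WM=10; [4,10) fires=8
i=4 t=4 v=5: DROP (t<10-2); WM=10
i=5 t=10 v=7: → [10,16),[8,14),[6,12); WM=10
i=6 t=15 v=2: → [14,20),[12,18),[10,16); WM=15; [6,12) fires=8 [8,14) fires=7
i=7 t=16 v=9: → [16,22),[14,20),[12,18); WM=16; [10,16) fires=7
i=8 t=14 v=2: → [14,20),[12,18),[10,16); WM=16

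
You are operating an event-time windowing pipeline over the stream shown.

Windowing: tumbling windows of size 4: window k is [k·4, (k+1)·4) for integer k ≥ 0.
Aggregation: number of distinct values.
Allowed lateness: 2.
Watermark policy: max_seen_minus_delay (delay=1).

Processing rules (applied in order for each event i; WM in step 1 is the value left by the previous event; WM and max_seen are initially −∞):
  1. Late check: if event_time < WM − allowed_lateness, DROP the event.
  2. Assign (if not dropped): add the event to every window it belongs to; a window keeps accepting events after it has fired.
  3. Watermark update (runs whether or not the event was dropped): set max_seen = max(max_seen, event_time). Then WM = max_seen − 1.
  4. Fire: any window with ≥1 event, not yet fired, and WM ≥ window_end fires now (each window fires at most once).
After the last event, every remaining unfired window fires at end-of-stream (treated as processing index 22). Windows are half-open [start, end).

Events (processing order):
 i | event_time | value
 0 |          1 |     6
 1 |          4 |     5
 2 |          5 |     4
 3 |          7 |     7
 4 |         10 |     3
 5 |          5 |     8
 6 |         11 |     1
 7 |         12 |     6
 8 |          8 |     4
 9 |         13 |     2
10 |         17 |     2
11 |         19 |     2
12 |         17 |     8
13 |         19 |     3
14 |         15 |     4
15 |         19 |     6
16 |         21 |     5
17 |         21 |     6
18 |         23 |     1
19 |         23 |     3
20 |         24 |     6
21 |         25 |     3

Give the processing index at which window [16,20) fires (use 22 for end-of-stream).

16

i=0 t=1 v=6: → [0,4); WM=0
i=1 t=4 v=5: → [4,8); WM=3
i=2 t=5 v=4: → [4,8); WM=4; [0,4) fires=1
i=3 t=7 v=7: → [4,8); WM=6
i=4 t=10 v=3: → [8,12); WM=9; [4,8) fires=3
i=5 t=5 v=8: DROP (t<9-2); WM=9
i=6 t=11 v=1: → [8,12); WM=10
i=7 t=12 v=6: → [12,16); WM=11
i=8 t=8 v=4: DROP (t<11-2); WM=11
i=9 t=13 v=2: → [12,16); WM=12; [8,12) fires=2
i=10 t=17 v=2: → [16,20); WM=16; [12,16) fires=2
i=11 t=19 v=2: → [16,20); WM=18
i=12 t=17 v=8: → [16,20); WM=18
i=13 t=19 v=3: → [16,20); WM=18
i=14 t=15 v=4: DROP (t<18-2); WM=18
i=15 t=19 v=6: → [16,20); WM=18
i=16 t=21 v=5: → [20,24); WM=20; [16,20) fires=4
i=17 t=21 v=6: → [20,24); WM=20
i=18 t=23 v=1: → [20,24); WM=22
i=19 t=23 v=3: → [20,24); WM=22
i=20 t=24 v=6: → [24,28); WM=23
i=21 t=25 v=3: → [24,28); WM=24; [20,24) fires=4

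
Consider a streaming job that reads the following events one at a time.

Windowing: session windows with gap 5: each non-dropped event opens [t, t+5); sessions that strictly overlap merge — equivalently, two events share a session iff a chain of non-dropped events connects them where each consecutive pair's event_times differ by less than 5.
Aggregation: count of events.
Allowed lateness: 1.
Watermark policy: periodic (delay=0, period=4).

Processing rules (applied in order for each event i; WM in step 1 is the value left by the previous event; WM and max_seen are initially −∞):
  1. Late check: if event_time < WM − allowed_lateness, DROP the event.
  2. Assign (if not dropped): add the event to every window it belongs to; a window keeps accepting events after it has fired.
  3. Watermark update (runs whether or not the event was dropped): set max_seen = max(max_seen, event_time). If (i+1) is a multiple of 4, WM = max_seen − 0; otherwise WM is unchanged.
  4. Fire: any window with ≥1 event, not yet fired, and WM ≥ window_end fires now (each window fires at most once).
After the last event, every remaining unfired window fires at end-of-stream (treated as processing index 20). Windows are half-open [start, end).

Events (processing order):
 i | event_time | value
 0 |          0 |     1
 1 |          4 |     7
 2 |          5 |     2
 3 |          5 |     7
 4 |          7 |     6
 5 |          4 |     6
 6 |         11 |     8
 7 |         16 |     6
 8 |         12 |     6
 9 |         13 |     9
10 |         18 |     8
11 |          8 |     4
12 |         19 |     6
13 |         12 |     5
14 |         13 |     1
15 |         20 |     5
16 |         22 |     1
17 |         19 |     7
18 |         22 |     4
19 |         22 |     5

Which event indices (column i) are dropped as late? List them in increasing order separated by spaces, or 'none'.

8 9 11 13 14

i=0 t=0 v=1: → [0,5); WM=−∞
i=1 t=4 v=7: → [0,9); WM=−∞
i=2 t=5 v=2: → [0,10); WM=−∞
i=3 t=5 v=7: → [0,10); WM=5
i=4 t=7 v=6: → [0,12); WM=5
i=5 t=4 v=6: → [0,12); WM=5
i=6 t=11 v=8: → [0,16); WM=5
i=7 t=16 v=6: → [16,21); WM=16
i=8 t=12 v=6: DROP (t<16-1); WM=16
i=9 t=13 v=9: DROP (t<16-1); WM=16
i=10 t=18 v=8: → [16,23); WM=16
i=11 t=8 v=4: DROP (t<16-1); WM=18
i=12 t=19 v=6: → [16,24); WM=18
i=13 t=12 v=5: DROP (t<18-1); WM=18
i=14 t=13 v=1: DROP (t<18-1); WM=18
i=15 t=20 v=5: → [16,25); WM=20
i=16 t=22 v=1: → [16,27); WM=20
i=17 t=19 v=7: → [16,27); WM=20
i=18 t=22 v=4: → [16,27); WM=20
i=19 t=22 v=5: → [16,27); WM=22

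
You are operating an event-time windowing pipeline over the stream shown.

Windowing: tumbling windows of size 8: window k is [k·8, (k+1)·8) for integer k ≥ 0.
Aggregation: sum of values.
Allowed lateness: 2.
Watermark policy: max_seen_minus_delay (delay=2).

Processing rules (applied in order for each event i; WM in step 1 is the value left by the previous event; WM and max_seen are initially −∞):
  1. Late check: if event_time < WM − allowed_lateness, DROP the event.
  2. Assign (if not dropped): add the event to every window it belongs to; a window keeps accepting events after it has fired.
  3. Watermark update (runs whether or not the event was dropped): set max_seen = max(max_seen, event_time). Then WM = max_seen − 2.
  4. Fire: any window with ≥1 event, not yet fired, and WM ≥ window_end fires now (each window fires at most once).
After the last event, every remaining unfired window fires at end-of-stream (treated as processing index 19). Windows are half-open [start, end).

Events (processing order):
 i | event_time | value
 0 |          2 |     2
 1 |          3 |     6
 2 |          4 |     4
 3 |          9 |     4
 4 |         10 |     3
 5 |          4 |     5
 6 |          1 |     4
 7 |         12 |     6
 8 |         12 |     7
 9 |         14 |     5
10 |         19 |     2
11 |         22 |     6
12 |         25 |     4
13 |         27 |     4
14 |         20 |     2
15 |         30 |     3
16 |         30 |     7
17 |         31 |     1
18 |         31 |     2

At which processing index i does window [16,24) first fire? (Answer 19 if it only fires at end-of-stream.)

i=0 t=2 v=2: → [0,8); WM=0
i=1 t=3 v=6: → [0,8); WM=1
i=2 t=4 v=4: → [0,8); WM=2
i=3 t=9 v=4: → [8,16); WM=7
i=4 t=10 v=3: → [8,16); WM=8; [0,8) fires=12
i=5 t=4 v=5: DROP (t<8-2); WM=8
i=6 t=1 v=4: DROP (t<8-2); WM=8
i=7 t=12 v=6: → [8,16); WM=10
i=8 t=12 v=7: → [8,16); WM=10
i=9 t=14 v=5: → [8,16); WM=12
i=10 t=19 v=2: → [16,24); WM=17; [8,16) fires=25
i=11 t=22 v=6: → [16,24); WM=20
i=12 t=25 v=4: → [24,32); WM=23
i=13 t=27 v=4: → [24,32); WM=25; [16,24) fires=8
i=14 t=20 v=2: DROP (t<25-2); WM=25
i=15 t=30 v=3: → [24,32); WM=28
i=16 t=30 v=7: → [24,32); WM=28
i=17 t=31 v=1: → [24,32); WM=29
i=18 t=31 v=2: → [24,32); WM=29

13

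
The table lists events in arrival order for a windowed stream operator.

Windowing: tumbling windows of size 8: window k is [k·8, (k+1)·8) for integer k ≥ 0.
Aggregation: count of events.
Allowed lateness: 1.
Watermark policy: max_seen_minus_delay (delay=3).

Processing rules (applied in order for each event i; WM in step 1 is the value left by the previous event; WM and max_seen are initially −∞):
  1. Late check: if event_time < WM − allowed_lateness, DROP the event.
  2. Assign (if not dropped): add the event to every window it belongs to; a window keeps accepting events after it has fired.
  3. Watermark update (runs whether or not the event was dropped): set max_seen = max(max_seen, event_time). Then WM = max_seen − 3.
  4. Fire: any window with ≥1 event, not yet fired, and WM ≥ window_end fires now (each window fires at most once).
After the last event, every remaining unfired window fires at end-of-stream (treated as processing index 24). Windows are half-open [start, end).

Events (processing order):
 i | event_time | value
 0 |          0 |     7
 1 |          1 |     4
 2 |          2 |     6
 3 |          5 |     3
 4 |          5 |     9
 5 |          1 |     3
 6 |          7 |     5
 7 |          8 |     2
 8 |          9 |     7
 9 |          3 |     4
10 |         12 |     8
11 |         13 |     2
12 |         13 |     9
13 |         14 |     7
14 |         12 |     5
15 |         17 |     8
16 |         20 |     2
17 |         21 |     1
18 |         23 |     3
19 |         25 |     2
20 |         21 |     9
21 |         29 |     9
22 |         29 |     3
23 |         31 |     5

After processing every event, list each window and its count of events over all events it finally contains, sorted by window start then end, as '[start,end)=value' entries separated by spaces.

i=0 t=0 v=7: → [0,8); WM=-3
i=1 t=1 v=4: → [0,8); WM=-2
i=2 t=2 v=6: → [0,8); WM=-1
i=3 t=5 v=3: → [0,8); WM=2
i=4 t=5 v=9: → [0,8); WM=2
i=5 t=1 v=3: → [0,8); WM=2
i=6 t=7 v=5: → [0,8); WM=4
i=7 t=8 v=2: → [8,16); WM=5
i=8 t=9 v=7: → [8,16); WM=6
i=9 t=3 v=4: DROP (t<6-1); WM=6
i=10 t=12 v=8: → [8,16); WM=9; [0,8) fires=7
i=11 t=13 v=2: → [8,16); WM=10
i=12 t=13 v=9: → [8,16); WM=10
i=13 t=14 v=7: → [8,16); WM=11
i=14 t=12 v=5: → [8,16); WM=11
i=15 t=17 v=8: → [16,24); WM=14
i=16 t=20 v=2: → [16,24); WM=17; [8,16) fires=7
i=17 t=21 v=1: → [16,24); WM=18
i=18 t=23 v=3: → [16,24); WM=20
i=19 t=25 v=2: → [24,32); WM=22
i=20 t=21 v=9: → [16,24); WM=22
i=21 t=29 v=9: → [24,32); WM=26; [16,24) fires=5
i=22 t=29 v=3: → [24,32); WM=26
i=23 t=31 v=5: → [24,32); WM=28

[0,8)=7 [8,16)=7 [16,24)=5 [24,32)=4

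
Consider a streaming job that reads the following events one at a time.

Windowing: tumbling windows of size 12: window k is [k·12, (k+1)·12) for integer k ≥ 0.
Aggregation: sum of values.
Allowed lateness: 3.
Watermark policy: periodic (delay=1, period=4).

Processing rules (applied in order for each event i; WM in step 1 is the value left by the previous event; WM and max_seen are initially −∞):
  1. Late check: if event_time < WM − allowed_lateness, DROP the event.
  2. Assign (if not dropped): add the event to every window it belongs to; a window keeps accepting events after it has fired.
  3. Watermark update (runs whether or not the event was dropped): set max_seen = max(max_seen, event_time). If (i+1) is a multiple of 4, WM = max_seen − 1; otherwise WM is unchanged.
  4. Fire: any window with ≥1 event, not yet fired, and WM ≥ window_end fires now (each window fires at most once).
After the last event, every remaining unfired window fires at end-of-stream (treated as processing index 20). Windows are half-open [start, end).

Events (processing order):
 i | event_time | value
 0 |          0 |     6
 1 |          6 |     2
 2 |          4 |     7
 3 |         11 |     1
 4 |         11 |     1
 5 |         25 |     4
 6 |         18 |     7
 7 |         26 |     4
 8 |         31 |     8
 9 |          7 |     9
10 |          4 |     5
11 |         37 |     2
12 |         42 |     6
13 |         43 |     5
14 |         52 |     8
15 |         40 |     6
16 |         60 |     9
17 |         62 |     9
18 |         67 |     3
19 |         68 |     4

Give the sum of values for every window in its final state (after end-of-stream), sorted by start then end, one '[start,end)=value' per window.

[0,12)=17 [12,24)=7 [24,36)=16 [36,48)=19 [48,60)=8 [60,72)=25

i=0 t=0 v=6: → [0,12); WM=−∞
i=1 t=6 v=2: → [0,12); WM=−∞
i=2 t=4 v=7: → [0,12); WM=−∞
i=3 t=11 v=1: → [0,12); WM=10
i=4 t=11 v=1: → [0,12); WM=10
i=5 t=25 v=4: → [24,36); WM=10
i=6 t=18 v=7: → [12,24); WM=10
i=7 t=26 v=4: → [24,36); WM=25; [0,12) fires=17 [12,24) fires=7
i=8 t=31 v=8: → [24,36); WM=25
i=9 t=7 v=9: DROP (t<25-3); WM=25
i=10 t=4 v=5: DROP (t<25-3); WM=25
i=11 t=37 v=2: → [36,48); WM=36; [24,36) fires=16
i=12 t=42 v=6: → [36,48); WM=36
i=13 t=43 v=5: → [36,48); WM=36
i=14 t=52 v=8: → [48,60); WM=36
i=15 t=40 v=6: → [36,48); WM=51; [36,48) fires=19
i=16 t=60 v=9: → [60,72); WM=51
i=17 t=62 v=9: → [60,72); WM=51
i=18 t=67 v=3: → [60,72); WM=51
i=19 t=68 v=4: → [60,72); WM=67; [48,60) fires=8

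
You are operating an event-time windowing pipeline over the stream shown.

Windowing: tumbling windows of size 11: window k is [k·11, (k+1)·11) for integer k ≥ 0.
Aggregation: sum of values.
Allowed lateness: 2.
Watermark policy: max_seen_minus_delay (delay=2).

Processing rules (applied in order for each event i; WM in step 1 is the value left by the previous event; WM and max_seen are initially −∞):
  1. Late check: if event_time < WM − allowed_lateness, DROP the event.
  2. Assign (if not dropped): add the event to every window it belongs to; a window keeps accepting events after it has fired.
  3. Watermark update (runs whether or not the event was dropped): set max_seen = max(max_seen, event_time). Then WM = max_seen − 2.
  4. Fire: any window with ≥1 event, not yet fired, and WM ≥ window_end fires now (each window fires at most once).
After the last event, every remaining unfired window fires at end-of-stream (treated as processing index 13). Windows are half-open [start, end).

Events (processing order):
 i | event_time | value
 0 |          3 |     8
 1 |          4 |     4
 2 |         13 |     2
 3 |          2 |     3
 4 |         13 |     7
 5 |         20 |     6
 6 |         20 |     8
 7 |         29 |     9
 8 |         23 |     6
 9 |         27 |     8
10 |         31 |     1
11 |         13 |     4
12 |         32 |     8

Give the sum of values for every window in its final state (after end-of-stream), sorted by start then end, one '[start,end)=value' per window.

i=0 t=3 v=8: → [0,11); WM=1
i=1 t=4 v=4: → [0,11); WM=2
i=2 t=13 v=2: → [11,22); WM=11; [0,11) fires=12
i=3 t=2 v=3: DROP (t<11-2); WM=11
i=4 t=13 v=7: → [11,22); WM=11
i=5 t=20 v=6: → [11,22); WM=18
i=6 t=20 v=8: → [11,22); WM=18
i=7 t=29 v=9: → [22,33); WM=27; [11,22) fires=23
i=8 t=23 v=6: DROP (t<27-2); WM=27
i=9 t=27 v=8: → [22,33); WM=27
i=10 t=31 v=1: → [22,33); WM=29
i=11 t=13 v=4: DROP (t<29-2); WM=29
i=12 t=32 v=8: → [22,33); WM=30

[0,11)=12 [11,22)=23 [22,33)=26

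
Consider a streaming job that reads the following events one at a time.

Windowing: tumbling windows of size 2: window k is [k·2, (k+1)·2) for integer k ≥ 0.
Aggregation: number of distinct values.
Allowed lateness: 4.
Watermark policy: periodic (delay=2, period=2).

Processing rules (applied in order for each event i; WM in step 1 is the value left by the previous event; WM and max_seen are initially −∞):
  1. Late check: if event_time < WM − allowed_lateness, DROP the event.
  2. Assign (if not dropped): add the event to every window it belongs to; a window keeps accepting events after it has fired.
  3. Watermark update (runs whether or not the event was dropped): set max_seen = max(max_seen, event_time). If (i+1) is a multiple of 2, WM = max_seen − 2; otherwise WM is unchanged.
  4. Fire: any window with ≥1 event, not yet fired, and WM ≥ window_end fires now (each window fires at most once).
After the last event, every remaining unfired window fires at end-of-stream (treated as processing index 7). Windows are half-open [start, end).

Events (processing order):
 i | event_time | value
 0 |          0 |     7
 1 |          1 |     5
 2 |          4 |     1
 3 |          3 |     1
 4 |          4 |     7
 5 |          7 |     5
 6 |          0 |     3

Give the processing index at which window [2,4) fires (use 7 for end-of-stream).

5

i=0 t=0 v=7: → [0,2); WM=−∞
i=1 t=1 v=5: → [0,2); WM=-1
i=2 t=4 v=1: → [4,6); WM=-1
i=3 t=3 v=1: → [2,4); WM=2; [0,2) fires=2
i=4 t=4 v=7: → [4,6); WM=2
i=5 t=7 v=5: → [6,8); WM=5; [2,4) fires=1
i=6 t=0 v=3: DROP (t<5-4); WM=5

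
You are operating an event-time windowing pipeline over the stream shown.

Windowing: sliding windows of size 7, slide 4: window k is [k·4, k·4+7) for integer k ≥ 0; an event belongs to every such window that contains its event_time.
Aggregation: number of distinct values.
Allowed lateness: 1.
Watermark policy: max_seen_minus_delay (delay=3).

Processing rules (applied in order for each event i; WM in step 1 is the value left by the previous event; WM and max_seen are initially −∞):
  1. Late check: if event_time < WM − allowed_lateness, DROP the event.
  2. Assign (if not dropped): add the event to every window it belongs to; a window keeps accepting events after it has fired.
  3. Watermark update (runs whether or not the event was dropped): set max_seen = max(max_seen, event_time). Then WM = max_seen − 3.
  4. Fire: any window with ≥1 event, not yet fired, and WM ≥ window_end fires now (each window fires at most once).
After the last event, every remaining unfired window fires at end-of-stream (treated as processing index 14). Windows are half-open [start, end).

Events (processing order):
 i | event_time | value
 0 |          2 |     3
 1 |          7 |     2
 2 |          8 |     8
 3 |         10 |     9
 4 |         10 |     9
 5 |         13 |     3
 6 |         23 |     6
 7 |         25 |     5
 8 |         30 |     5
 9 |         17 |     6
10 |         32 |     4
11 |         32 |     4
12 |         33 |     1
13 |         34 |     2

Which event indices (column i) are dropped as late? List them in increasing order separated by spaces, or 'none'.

9

i=0 t=2 v=3: → [0,7); WM=-1
i=1 t=7 v=2: → [4,11); WM=4
i=2 t=8 v=8: → [8,15),[4,11); WM=5
i=3 t=10 v=9: → [8,15),[4,11); WM=7; [0,7) fires=1
i=4 t=10 v=9: → [8,15),[4,11); WM=7
i=5 t=13 v=3: → [12,19),[8,15); WM=10
i=6 t=23 v=6: → [20,27); WM=20; [4,11) fires=3 [8,15) fires=3 [12,19) fires=1
i=7 t=25 v=5: → [24,31),[20,27); WM=22
i=8 t=30 v=5: → [28,35),[24,31); WM=27; [20,27) fires=2
i=9 t=17 v=6: DROP (t<27-1); WM=27
i=10 t=32 v=4: → [32,39),[28,35); WM=29
i=11 t=32 v=4: → [32,39),[28,35); WM=29
i=12 t=33 v=1: → [32,39),[28,35); WM=30
i=13 t=34 v=2: → [32,39),[28,35); WM=31; [24,31) fires=1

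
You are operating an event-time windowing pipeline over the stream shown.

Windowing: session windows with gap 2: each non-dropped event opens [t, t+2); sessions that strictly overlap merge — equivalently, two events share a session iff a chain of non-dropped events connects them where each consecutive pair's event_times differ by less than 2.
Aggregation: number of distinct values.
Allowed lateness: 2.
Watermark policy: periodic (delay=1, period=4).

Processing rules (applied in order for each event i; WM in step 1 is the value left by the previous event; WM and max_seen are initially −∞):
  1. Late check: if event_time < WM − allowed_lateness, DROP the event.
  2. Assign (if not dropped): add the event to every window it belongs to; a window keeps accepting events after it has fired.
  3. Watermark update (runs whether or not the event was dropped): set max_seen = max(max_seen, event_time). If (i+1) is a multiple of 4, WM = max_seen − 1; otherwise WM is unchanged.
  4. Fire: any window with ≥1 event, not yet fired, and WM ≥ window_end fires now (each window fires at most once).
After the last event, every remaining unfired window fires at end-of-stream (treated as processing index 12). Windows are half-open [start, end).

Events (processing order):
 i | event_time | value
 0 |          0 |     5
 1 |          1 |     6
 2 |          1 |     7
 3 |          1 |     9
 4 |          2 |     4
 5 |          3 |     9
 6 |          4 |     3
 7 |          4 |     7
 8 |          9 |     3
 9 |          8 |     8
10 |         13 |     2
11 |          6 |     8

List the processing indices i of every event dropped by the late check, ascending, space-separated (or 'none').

i=0 t=0 v=5: → [0,2); WM=−∞
i=1 t=1 v=6: → [0,3); WM=−∞
i=2 t=1 v=7: → [0,3); WM=−∞
i=3 t=1 v=9: → [0,3); WM=0
i=4 t=2 v=4: → [0,4); WM=0
i=5 t=3 v=9: → [0,5); WM=0
i=6 t=4 v=3: → [0,6); WM=0
i=7 t=4 v=7: → [0,6); WM=3
i=8 t=9 v=3: → [9,11); WM=3
i=9 t=8 v=8: → [8,11); WM=3
i=10 t=13 v=2: → [13,15); WM=3
i=11 t=6 v=8: → [6,8); WM=12

none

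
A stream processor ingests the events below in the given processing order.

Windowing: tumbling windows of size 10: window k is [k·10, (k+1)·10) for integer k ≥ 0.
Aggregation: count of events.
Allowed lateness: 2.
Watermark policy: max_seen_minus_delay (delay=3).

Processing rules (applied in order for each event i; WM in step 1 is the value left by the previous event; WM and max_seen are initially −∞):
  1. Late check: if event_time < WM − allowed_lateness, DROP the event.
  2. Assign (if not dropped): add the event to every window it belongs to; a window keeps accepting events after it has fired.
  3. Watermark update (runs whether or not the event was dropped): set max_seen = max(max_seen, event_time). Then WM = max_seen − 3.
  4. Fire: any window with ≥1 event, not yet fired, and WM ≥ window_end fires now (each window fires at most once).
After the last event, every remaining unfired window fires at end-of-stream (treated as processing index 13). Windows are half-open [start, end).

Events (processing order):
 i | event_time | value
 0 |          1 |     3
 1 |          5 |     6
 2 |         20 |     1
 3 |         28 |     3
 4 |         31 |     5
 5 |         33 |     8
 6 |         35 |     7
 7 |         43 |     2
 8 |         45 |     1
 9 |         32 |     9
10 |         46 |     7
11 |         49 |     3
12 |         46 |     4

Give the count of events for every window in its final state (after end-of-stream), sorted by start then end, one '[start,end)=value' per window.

i=0 t=1 v=3: → [0,10); WM=-2
i=1 t=5 v=6: → [0,10); WM=2
i=2 t=20 v=1: → [20,30); WM=17; [0,10) fires=2
i=3 t=28 v=3: → [20,30); WM=25
i=4 t=31 v=5: → [30,40); WM=28
i=5 t=33 v=8: → [30,40); WM=30; [20,30) fires=2
i=6 t=35 v=7: → [30,40); WM=32
i=7 t=43 v=2: → [40,50); WM=40; [30,40) fires=3
i=8 t=45 v=1: → [40,50); WM=42
i=9 t=32 v=9: DROP (t<42-2); WM=42
i=10 t=46 v=7: → [40,50); WM=43
i=11 t=49 v=3: → [40,50); WM=46
i=12 t=46 v=4: → [40,50); WM=46

[0,10)=2 [20,30)=2 [30,40)=3 [40,50)=5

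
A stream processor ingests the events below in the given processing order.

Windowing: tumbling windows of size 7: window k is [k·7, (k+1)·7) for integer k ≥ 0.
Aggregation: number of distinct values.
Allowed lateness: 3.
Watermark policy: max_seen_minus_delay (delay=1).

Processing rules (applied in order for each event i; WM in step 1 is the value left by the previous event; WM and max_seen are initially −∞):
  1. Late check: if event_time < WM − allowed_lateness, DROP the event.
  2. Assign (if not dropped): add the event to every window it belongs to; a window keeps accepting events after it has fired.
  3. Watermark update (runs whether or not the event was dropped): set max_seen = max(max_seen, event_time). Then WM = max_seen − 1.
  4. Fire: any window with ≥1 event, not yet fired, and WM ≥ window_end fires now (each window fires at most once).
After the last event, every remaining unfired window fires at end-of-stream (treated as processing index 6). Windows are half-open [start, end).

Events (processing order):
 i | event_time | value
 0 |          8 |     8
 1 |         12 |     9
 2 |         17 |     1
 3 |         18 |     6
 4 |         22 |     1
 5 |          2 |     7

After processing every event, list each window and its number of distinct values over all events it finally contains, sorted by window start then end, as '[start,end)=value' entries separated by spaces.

i=0 t=8 v=8: → [7,14); WM=7
i=1 t=12 v=9: → [7,14); WM=11
i=2 t=17 v=1: → [14,21); WM=16; [7,14) fires=2
i=3 t=18 v=6: → [14,21); WM=17
i=4 t=22 v=1: → [21,28); WM=21; [14,21) fires=2
i=5 t=2 v=7: DROP (t<21-3); WM=21

[7,14)=2 [14,21)=2 [21,28)=1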